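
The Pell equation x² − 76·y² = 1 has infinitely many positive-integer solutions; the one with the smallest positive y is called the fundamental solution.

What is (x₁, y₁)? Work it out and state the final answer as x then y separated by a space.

57799 6630

√76 = [8; 1,2,1,1,5,4,5,1,1,2,1,16, …], period ℓ=12 (even) → k=11
i=0: a=8 ⇒ p=8, q=1
…
i=4: a=1 ⇒ p=61, q=7
…
i=6: a=4 ⇒ p=1421, q=163
…
i=10: a=2 ⇒ p=41488, q=4759
i=11: a=1 ⇒ p=57799, q=6630
→ (57799, 6630).  Check: 57799²=3340724401, 76·6630²=3340724400, difference 1.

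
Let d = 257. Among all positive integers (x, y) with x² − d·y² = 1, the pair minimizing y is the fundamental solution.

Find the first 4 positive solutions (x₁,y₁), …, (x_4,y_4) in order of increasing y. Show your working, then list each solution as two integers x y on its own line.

[16; 32] for √257; ℓ=1 ⇒ convergent index 1
i=0: a=16 ⇒ p=16, q=1
i=1: a=32 ⇒ p=513, q=32
→ (513, 32).  Check: 513²=263169, 257·32²=263168, difference 1.
(x_2, y_2) = (513·513 + 257·32·32, 513·32 + 32·513) = (526337, 32832)
(x_3, y_3) = (513·526337 + 257·32·32832, 513·32832 + 32·526337) = (540021249, 33685600)
(x_4, y_4) = (513·540021249 + 257·32·33685600, 513·33685600 + 32·540021249) = (554061275137, 34561392768)

513 32
526337 32832
540021249 33685600
554061275137 34561392768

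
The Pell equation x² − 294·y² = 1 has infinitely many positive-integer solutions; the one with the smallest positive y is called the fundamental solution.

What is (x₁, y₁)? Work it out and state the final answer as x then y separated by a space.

d=294: √d = [17; 6,1,4,1,6,34] (ℓ=6, even), read p_5/q_5
k=0  a_k=17  p_k/q_k = 17/1
k=1  a_k=6  p_k/q_k = 103/6
…
k=3  a_k=4  p_k/q_k = 583/34
k=4  a_k=1  p_k/q_k = 703/41
k=5  a_k=6  p_k/q_k = 4801/280
fundamental: x₁=4801, y₁=280  (since 23049601 − 294·78400 = 1)

4801 280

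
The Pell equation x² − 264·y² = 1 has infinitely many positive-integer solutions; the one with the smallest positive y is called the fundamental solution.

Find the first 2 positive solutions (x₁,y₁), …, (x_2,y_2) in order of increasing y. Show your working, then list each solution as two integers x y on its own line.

65 4
8449 520

[16; 4,32] for √264; ℓ=2 ⇒ convergent index 1
i=0: a=16 ⇒ p=16, q=1
i=1: a=4 ⇒ p=65, q=4
fundamental: x₁=65, y₁=4  (since 4225 − 264·16 = 1)
k=2:  x_2 = 65·65+264·4·4 = 8449,  y_2 = 65·4+4·65 = 520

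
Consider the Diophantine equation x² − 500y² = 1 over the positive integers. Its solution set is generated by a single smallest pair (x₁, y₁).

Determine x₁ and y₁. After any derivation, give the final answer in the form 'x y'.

930249 41602

√500 → a₀=22, period (2,1,3,2,1,…,1,2,44); ℓ=14 even so k=13
i=0: a=22 ⇒ p=22, q=1
i=1: a=2 ⇒ p=45, q=2
i=2: a=1 ⇒ p=67, q=3
i=3: a=3 ⇒ p=246, q=11
i=4: a=2 ⇒ p=559, q=25
i=5: a=1 ⇒ p=805, q=36
i=6: a=1 ⇒ p=1364, q=61
i=7: a=10 ⇒ p=14445, q=646
i=8: a=1 ⇒ p=15809, q=707
i=9: a=1 ⇒ p=30254, q=1353
i=10: a=2 ⇒ p=76317, q=3413
i=11: a=3 ⇒ p=259205, q=11592
i=12: a=1 ⇒ p=335522, q=15005
i=13: a=2 ⇒ p=930249, q=41602
fundamental: x₁=930249, y₁=41602  (since 865363202001 − 500·1730726404 = 1)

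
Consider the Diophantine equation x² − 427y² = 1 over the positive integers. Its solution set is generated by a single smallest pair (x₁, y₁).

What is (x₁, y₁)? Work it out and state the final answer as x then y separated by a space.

62 3

[20; 1,1,1,40] for √427; ℓ=4 ⇒ convergent index 3
a_0=20:  p_0=20·1+0=20,  q_0=20·0+1=1
…
a_2=1:  p_2=1·21+20=41,  q_2=1·1+1=2
a_3=1:  p_3=1·41+21=62,  q_3=1·2+1=3
fundamental: x₁=62, y₁=3  (since 3844 − 427·9 = 1)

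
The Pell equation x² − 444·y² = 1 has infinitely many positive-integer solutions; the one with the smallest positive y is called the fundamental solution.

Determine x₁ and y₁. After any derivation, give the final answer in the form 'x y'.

295 14

d=444: √d = [21; 14,42] (ℓ=2, even), read p_1/q_1
step 0: (21, 1)  from 21·(1,0) + (0,1)
step 1: (295, 14)  from 14·(21,1) + (1,0)
fundamental: x₁=295, y₁=14  (since 87025 − 444·196 = 1)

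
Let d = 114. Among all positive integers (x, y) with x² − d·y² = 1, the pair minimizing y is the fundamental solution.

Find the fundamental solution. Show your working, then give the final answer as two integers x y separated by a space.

d=114: √d = [10; 1,2,10,2,1,20] (ℓ=6, even), read p_5/q_5
k=0  a_k=10  p_k/q_k = 10/1
k=1  a_k=1  p_k/q_k = 11/1
k=2  a_k=2  p_k/q_k = 32/3
…
k=4  a_k=2  p_k/q_k = 694/65
k=5  a_k=1  p_k/q_k = 1025/96
fundamental: x₁=1025, y₁=96  (since 1050625 − 114·9216 = 1)

1025 96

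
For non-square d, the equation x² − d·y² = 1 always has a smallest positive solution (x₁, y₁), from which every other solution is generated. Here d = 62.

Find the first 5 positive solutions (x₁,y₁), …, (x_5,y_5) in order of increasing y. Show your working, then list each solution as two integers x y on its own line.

63 8
7937 1008
999999 127000
125991937 16000992
15873984063 2015997992

√62 = [7; 1,6,1,14, …], period ℓ=4 (even) → k=3
i=0: a=7 ⇒ p=7, q=1
i=1: a=1 ⇒ p=8, q=1
i=2: a=6 ⇒ p=55, q=7
i=3: a=1 ⇒ p=63, q=8
fundamental: x₁=63, y₁=8  (since 3969 − 62·64 = 1)
(63+8√62)^2 = 7937 + 1008√62
(63+8√62)^3 = 999999 + 127000√62
(63+8√62)^4 = 125991937 + 16000992√62
(63+8√62)^5 = 15873984063 + 2015997992√62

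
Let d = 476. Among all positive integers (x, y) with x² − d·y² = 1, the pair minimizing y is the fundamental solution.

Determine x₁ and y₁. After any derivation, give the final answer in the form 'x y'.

28799 1320

d=476: √d = [21; 1,4,2,10,2,4,1,42] (ℓ=8, even), read p_7/q_7
k=0  a_k=21  p_k/q_k = 21/1
k=1  a_k=1  p_k/q_k = 22/1
…
k=5  a_k=2  p_k/q_k = 5258/241
k=6  a_k=4  p_k/q_k = 23541/1079
k=7  a_k=1  p_k/q_k = 28799/1320
→ (28799, 1320).  Check: 28799²=829382401, 476·1320²=829382400, difference 1.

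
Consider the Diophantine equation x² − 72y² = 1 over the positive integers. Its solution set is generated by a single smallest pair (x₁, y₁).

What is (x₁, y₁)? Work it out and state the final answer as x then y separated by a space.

17 2

√72 = [8; 2,16, …], period ℓ=2 (even) → k=1
k=0  a_k=8  p_k/q_k = 8/1
k=1  a_k=2  p_k/q_k = 17/2
(x₁, y₁) = (17, 2);  17² − 72·2² = 1 ✓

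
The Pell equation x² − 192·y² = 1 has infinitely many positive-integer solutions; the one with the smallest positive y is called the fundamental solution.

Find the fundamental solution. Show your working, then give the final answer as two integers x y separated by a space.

97 7

√192 → a₀=13, period (1,5,1,26); ℓ=4 even so k=3
k=0  a_k=13  p_k/q_k = 13/1
…
k=2  a_k=5  p_k/q_k = 83/6
k=3  a_k=1  p_k/q_k = 97/7
→ (97, 7).  Check: 97²=9409, 192·7²=9408, difference 1.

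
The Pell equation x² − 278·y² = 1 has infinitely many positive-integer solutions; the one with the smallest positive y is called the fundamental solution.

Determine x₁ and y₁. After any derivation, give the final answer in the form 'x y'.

√278 = [16; 1,2,16,2,1,32, …], period ℓ=6 (even) → k=5
i=0: a=16 ⇒ p=16, q=1
i=1: a=1 ⇒ p=17, q=1
i=2: a=2 ⇒ p=50, q=3
i=3: a=16 ⇒ p=817, q=49
i=4: a=2 ⇒ p=1684, q=101
i=5: a=1 ⇒ p=2501, q=150
(x₁, y₁) = (2501, 150);  2501² − 278·150² = 1 ✓

2501 150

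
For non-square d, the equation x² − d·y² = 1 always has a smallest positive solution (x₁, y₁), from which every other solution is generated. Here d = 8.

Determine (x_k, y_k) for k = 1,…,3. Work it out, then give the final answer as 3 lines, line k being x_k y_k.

d=8: √d = [2; 1,4] (ℓ=2, even), read p_1/q_1
k=0  a_k=2  p_k/q_k = 2/1
k=1  a_k=1  p_k/q_k = 3/1
(x₁, y₁) = (3, 1);  3² − 8·1² = 1 ✓
n=2: (3,1)∘(3,1) = (3·3+8·1·1, 3·1+1·3) = (17,6)
n=3: (17,6)∘(3,1) = (3·17+8·1·6, 3·6+1·17) = (99,35)

3 1
17 6
99 35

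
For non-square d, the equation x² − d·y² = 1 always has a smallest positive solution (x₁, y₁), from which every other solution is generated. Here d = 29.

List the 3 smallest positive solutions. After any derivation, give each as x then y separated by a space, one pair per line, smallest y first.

√29 → a₀=5, period (2,1,1,2,10); ℓ=5 odd so k=9
i=0: a=5 ⇒ p=5, q=1
…
i=5: a=10 ⇒ p=727, q=135
…
i=8: a=1 ⇒ p=3775, q=701
i=9: a=2 ⇒ p=9801, q=1820
(x₁, y₁) = (9801, 1820);  9801² − 29·1820² = 1 ✓
k=2:  x_2 = 9801·9801+29·1820·1820 = 192119201,  y_2 = 9801·1820+1820·9801 = 35675640
k=3:  x_3 = 9801·192119201+29·1820·35675640 = 3765920568201,  y_3 = 9801·35675640+1820·192119201 = 699313893460

9801 1820
192119201 35675640
3765920568201 699313893460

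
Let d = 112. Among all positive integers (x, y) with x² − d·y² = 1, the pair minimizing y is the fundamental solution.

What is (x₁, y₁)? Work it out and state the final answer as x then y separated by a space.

127 12

√112 → a₀=10, period (1,1,2,1,1,20); ℓ=6 even so k=5
step 0: (10, 1)  from 10·(1,0) + (0,1)
…
step 2: (21, 2)  from 1·(11,1) + (10,1)
…
step 4: (74, 7)  from 1·(53,5) + (21,2)
step 5: (127, 12)  from 1·(74,7) + (53,5)
(x₁, y₁) = (127, 12);  127² − 112·12² = 1 ✓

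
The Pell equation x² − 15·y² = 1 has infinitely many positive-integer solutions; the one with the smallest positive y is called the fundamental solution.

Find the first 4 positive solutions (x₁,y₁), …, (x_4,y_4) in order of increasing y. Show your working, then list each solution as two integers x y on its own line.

4 1
31 8
244 63
1921 496

√15 → a₀=3, period (1,6); ℓ=2 even so k=1
i=0: a=3 ⇒ p=3, q=1
i=1: a=1 ⇒ p=4, q=1
(x₁, y₁) = (4, 1);  4² − 15·1² = 1 ✓
(x_2, y_2) = (4·4 + 15·1·1, 4·1 + 1·4) = (31, 8)
(x_3, y_3) = (4·31 + 15·1·8, 4·8 + 1·31) = (244, 63)
(x_4, y_4) = (4·244 + 15·1·63, 4·63 + 1·244) = (1921, 496)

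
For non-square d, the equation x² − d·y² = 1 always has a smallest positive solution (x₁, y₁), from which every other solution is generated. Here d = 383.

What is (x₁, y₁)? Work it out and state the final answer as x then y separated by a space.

18768 959

√383 = [19; 1,1,3,19,3,1,1,38, …], period ℓ=8 (even) → k=7
a_0=19:  p_0=19·1+0=19,  q_0=19·0+1=1
…
a_3=3:  p_3=3·39+20=137,  q_3=3·2+1=7
a_4=19:  p_4=19·137+39=2642,  q_4=19·7+2=135
a_5=3:  p_5=3·2642+137=8063,  q_5=3·135+7=412
a_6=1:  p_6=1·8063+2642=10705,  q_6=1·412+135=547
a_7=1:  p_7=1·10705+8063=18768,  q_7=1·547+412=959
(x₁, y₁) = (18768, 959);  18768² − 383·959² = 1 ✓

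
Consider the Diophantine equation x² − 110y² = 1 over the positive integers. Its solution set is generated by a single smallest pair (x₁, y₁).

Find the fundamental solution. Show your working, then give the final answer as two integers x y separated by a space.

21 2

√110 → a₀=10, period (2,20); ℓ=2 even so k=1
k=0  a_k=10  p_k/q_k = 10/1
k=1  a_k=2  p_k/q_k = 21/2
(x₁, y₁) = (21, 2);  21² − 110·2² = 1 ✓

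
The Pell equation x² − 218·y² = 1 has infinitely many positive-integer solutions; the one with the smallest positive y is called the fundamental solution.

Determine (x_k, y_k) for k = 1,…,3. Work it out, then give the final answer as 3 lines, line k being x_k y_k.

d=218: √d = [14; 1,3,3,1,28] (ℓ=5, odd), read p_9/q_9
k=0  a_k=14  p_k/q_k = 14/1
k=1  a_k=1  p_k/q_k = 15/1
k=2  a_k=3  p_k/q_k = 59/4
k=3  a_k=3  p_k/q_k = 192/13
k=4  a_k=1  p_k/q_k = 251/17
…
k=8  a_k=3  p_k/q_k = 96370/6527
k=9  a_k=1  p_k/q_k = 126003/8534
fundamental: x₁=126003, y₁=8534  (since 15876756009 − 218·72829156 = 1)
(x_2, y_2) = (126003·126003 + 218·8534·8534, 126003·8534 + 8534·126003) = (31753512017, 2150619204)
(x_3, y_3) = (126003·31753512017 + 218·8534·2150619204, 126003·2150619204 + 8534·31753512017) = (8002075549230099, 541968943114690)

126003 8534
31753512017 2150619204
8002075549230099 541968943114690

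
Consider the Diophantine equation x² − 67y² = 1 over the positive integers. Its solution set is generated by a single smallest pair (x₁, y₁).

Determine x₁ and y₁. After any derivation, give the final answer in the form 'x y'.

√67 = [8; 5,2,1,1,7,1,1,2,5,16, …], period ℓ=10 (even) → k=9
k=0  a_k=8  p_k/q_k = 8/1
…
k=2  a_k=2  p_k/q_k = 90/11
k=3  a_k=1  p_k/q_k = 131/16
k=4  a_k=1  p_k/q_k = 221/27
k=5  a_k=7  p_k/q_k = 1678/205
…
k=8  a_k=2  p_k/q_k = 9053/1106
k=9  a_k=5  p_k/q_k = 48842/5967
→ (48842, 5967).  Check: 48842²=2385540964, 67·5967²=2385540963, difference 1.

48842 5967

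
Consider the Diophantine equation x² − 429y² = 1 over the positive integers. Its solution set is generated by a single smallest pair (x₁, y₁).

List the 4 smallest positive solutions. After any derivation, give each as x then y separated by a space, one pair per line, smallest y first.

[20; 1,2,2,9,1,12,1,9,2,2,1,40] for √429; ℓ=12 ⇒ convergent index 11
step 0: (20, 1)  from 20·(1,0) + (0,1)
step 1: (21, 1)  from 1·(20,1) + (1,0)
step 2: (62, 3)  from 2·(21,1) + (20,1)
step 3: (145, 7)  from 2·(62,3) + (21,1)
step 4: (1367, 66)  from 9·(145,7) + (62,3)
step 5: (1512, 73)  from 1·(1367,66) + (145,7)
…
step 7: (21023, 1015)  from 1·(19511,942) + (1512,73)
…
step 10: (1085636, 52415)  from 2·(438459,21169) + (208718,10077)
step 11: (1524095, 73584)  from 1·(1085636,52415) + (438459,21169)
fundamental: x₁=1524095, y₁=73584  (since 2322865569025 − 429·5414605056 = 1)
(x_2, y_2) = (1524095·1524095 + 429·73584·73584, 1524095·73584 + 73584·1524095) = (4645731138049, 224298012960)
(x_3, y_3) = (1524095·4645731138049 + 429·73584·224298012960, 1524095·224298012960 + 73584·4645731138049) = (14161071197688057215, 683702960124468816)
(x_4, y_4) = (1524095·14161071197688057215 + 429·73584·683702960124468816, 1524095·683702960124468816 + 73584·14161071197688057215) = (43165635614076113391052801, 2084056526021580302230080)

1524095 73584
4645731138049 224298012960
14161071197688057215 683702960124468816
43165635614076113391052801 2084056526021580302230080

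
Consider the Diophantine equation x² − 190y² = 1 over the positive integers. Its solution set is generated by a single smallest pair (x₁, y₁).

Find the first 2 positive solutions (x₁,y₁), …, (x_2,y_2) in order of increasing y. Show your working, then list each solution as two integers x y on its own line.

52021 3774
5412368881 392654508

√190 → a₀=13, period (1,3,1,1,1,…,3,1,26); ℓ=14 even so k=13
a_0=13:  p_0=13·1+0=13,  q_0=13·0+1=1
a_1=1:  p_1=1·13+1=14,  q_1=1·1+0=1
a_2=3:  p_2=3·14+13=55,  q_2=3·1+1=4
a_3=1:  p_3=1·55+14=69,  q_3=1·4+1=5
a_4=1:  p_4=1·69+55=124,  q_4=1·5+4=9
…
a_6=2:  p_6=2·193+124=510,  q_6=2·14+9=37
a_7=2:  p_7=2·510+193=1213,  q_7=2·37+14=88
…
a_9=1:  p_9=1·2936+1213=4149,  q_9=1·213+88=301
a_10=1:  p_10=1·4149+2936=7085,  q_10=1·301+213=514
a_11=1:  p_11=1·7085+4149=11234,  q_11=1·514+301=815
a_12=3:  p_12=3·11234+7085=40787,  q_12=3·815+514=2959
a_13=1:  p_13=1·40787+11234=52021,  q_13=1·2959+815=3774
(x₁, y₁) = (52021, 3774);  52021² − 190·3774² = 1 ✓
(52021+3774√190)^2 = 5412368881 + 392654508√190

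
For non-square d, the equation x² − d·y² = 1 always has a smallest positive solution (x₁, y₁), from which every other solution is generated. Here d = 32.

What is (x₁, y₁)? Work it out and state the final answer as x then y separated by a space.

17 3

√32 = [5; 1,1,1,10, …], period ℓ=4 (even) → k=3
k=0  a_k=5  p_k/q_k = 5/1
k=1  a_k=1  p_k/q_k = 6/1
k=2  a_k=1  p_k/q_k = 11/2
k=3  a_k=1  p_k/q_k = 17/3
(x₁, y₁) = (17, 3);  17² − 32·3² = 1 ✓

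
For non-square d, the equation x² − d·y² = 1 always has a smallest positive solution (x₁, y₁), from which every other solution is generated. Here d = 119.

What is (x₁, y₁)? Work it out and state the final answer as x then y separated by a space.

√119 = [10; 1,9,1,20, …], period ℓ=4 (even) → k=3
a_0=10:  p_0=10·1+0=10,  q_0=10·0+1=1
…
a_2=9:  p_2=9·11+10=109,  q_2=9·1+1=10
a_3=1:  p_3=1·109+11=120,  q_3=1·10+1=11
(x₁, y₁) = (120, 11);  120² − 119·11² = 1 ✓

120 11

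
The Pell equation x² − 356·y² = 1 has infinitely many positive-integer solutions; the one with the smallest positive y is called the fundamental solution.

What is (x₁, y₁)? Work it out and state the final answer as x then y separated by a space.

√356 = [18; 1,6,1,1,2,…,6,1,36, …], period ℓ=14 (even) → k=13
step 0: (18, 1)  from 18·(1,0) + (0,1)
…
step 4: (283, 15)  from 1·(151,8) + (132,7)
…
step 6: (1000, 53)  from 1·(717,38) + (283,15)
step 7: (8717, 462)  from 8·(1000,53) + (717,38)
…
step 10: (37868, 2007)  from 1·(28151,1492) + (9717,515)
…
step 12: (433982, 23001)  from 6·(66019,3499) + (37868,2007)
step 13: (500001, 26500)  from 1·(433982,23001) + (66019,3499)
fundamental: x₁=500001, y₁=26500  (since 250001000001 − 356·702250000 = 1)

500001 26500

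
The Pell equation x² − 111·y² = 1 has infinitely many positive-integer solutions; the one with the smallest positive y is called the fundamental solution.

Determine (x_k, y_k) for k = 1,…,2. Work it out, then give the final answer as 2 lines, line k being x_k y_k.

[10; 1,1,6,1,1,20] for √111; ℓ=6 ⇒ convergent index 5
step 0: (10, 1)  from 10·(1,0) + (0,1)
step 1: (11, 1)  from 1·(10,1) + (1,0)
…
step 3: (137, 13)  from 6·(21,2) + (11,1)
step 4: (158, 15)  from 1·(137,13) + (21,2)
step 5: (295, 28)  from 1·(158,15) + (137,13)
fundamental: x₁=295, y₁=28  (since 87025 − 111·784 = 1)
(295+28√111)^2 = 174049 + 16520√111

295 28
174049 16520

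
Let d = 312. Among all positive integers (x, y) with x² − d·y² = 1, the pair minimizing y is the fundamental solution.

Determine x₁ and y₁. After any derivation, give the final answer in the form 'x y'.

53 3

√312 → a₀=17, period (1,1,1,34); ℓ=4 even so k=3
k=0  a_k=17  p_k/q_k = 17/1
k=1  a_k=1  p_k/q_k = 18/1
k=2  a_k=1  p_k/q_k = 35/2
k=3  a_k=1  p_k/q_k = 53/3
→ (53, 3).  Check: 53²=2809, 312·3²=2808, difference 1.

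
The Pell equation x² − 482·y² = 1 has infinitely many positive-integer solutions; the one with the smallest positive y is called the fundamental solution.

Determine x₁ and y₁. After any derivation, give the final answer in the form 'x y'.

√482 = [21; 1,20,1,42, …], period ℓ=4 (even) → k=3
step 0: (21, 1)  from 21·(1,0) + (0,1)
…
step 2: (461, 21)  from 20·(22,1) + (21,1)
step 3: (483, 22)  from 1·(461,21) + (22,1)
(x₁, y₁) = (483, 22);  483² − 482·22² = 1 ✓

483 22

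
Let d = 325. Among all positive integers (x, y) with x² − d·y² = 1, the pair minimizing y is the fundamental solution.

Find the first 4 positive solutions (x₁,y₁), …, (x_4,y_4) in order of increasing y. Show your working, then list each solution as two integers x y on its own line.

649 36
842401 46728
1093435849 60652908
1419278889601 78727427856

√325 → a₀=18, period (36); ℓ=1 odd so k=1
a_0=18:  p_0=18·1+0=18,  q_0=18·0+1=1
a_1=36:  p_1=36·18+1=649,  q_1=36·1+0=36
(x₁, y₁) = (649, 36);  649² − 325·36² = 1 ✓
(x_2, y_2) = (649·649 + 325·36·36, 649·36 + 36·649) = (842401, 46728)
(x_3, y_3) = (649·842401 + 325·36·46728, 649·46728 + 36·842401) = (1093435849, 60652908)
(x_4, y_4) = (649·1093435849 + 325·36·60652908, 649·60652908 + 36·1093435849) = (1419278889601, 78727427856)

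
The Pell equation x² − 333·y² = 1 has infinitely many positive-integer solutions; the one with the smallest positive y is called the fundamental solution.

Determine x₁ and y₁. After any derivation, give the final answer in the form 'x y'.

73 4

√333 → a₀=18, period (4,36); ℓ=2 even so k=1
k=0  a_k=18  p_k/q_k = 18/1
k=1  a_k=4  p_k/q_k = 73/4
→ (73, 4).  Check: 73²=5329, 333·4²=5328, difference 1.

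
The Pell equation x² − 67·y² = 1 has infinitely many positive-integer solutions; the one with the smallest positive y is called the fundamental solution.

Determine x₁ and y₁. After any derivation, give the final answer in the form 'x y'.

√67 → a₀=8, period (5,2,1,1,7,1,1,2,5,16); ℓ=10 even so k=9
i=0: a=8 ⇒ p=8, q=1
…
i=4: a=1 ⇒ p=221, q=27
i=5: a=7 ⇒ p=1678, q=205
…
i=7: a=1 ⇒ p=3577, q=437
i=8: a=2 ⇒ p=9053, q=1106
i=9: a=5 ⇒ p=48842, q=5967
fundamental: x₁=48842, y₁=5967  (since 2385540964 − 67·35605089 = 1)

48842 5967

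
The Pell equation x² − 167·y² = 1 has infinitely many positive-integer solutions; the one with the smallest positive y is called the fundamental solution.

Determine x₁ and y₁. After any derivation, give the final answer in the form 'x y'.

√167 = [12; 1,11,1,24, …], period ℓ=4 (even) → k=3
a_0=12:  p_0=12·1+0=12,  q_0=12·0+1=1
…
a_2=11:  p_2=11·13+12=155,  q_2=11·1+1=12
a_3=1:  p_3=1·155+13=168,  q_3=1·12+1=13
→ (168, 13).  Check: 168²=28224, 167·13²=28223, difference 1.

168 13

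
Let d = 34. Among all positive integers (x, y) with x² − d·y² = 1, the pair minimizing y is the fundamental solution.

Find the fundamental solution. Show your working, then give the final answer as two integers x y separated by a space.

35 6

√34 = [5; 1,4,1,10, …], period ℓ=4 (even) → k=3
k=0  a_k=5  p_k/q_k = 5/1
…
k=2  a_k=4  p_k/q_k = 29/5
k=3  a_k=1  p_k/q_k = 35/6
→ (35, 6).  Check: 35²=1225, 34·6²=1224, difference 1.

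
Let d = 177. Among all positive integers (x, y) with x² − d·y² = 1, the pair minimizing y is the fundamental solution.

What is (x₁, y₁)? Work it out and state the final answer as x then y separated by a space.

62423 4692

√177 → a₀=13, period (3,3,2,8,2,3,3,26); ℓ=8 even so k=7
a_0=13:  p_0=13·1+0=13,  q_0=13·0+1=1
…
a_2=3:  p_2=3·40+13=133,  q_2=3·3+1=10
a_3=2:  p_3=2·133+40=306,  q_3=2·10+3=23
…
a_6=3:  p_6=3·5468+2581=18985,  q_6=3·411+194=1427
a_7=3:  p_7=3·18985+5468=62423,  q_7=3·1427+411=4692
fundamental: x₁=62423, y₁=4692  (since 3896630929 − 177·22014864 = 1)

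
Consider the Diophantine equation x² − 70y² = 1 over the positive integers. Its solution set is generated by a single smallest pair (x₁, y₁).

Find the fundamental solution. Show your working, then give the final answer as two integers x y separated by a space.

d=70: √d = [8; 2,1,2,1,2,16] (ℓ=6, even), read p_5/q_5
i=0: a=8 ⇒ p=8, q=1
…
i=4: a=1 ⇒ p=92, q=11
i=5: a=2 ⇒ p=251, q=30
→ (251, 30).  Check: 251²=63001, 70·30²=63000, difference 1.

251 30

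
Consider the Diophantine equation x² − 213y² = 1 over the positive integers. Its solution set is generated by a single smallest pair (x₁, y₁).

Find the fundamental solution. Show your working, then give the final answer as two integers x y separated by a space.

√213 → a₀=14, period (1,1,2,6,1,8,1,6,2,1,1,28); ℓ=12 even so k=11
a_0=14:  p_0=14·1+0=14,  q_0=14·0+1=1
…
a_3=2:  p_3=2·29+15=73,  q_3=2·2+1=5
a_4=6:  p_4=6·73+29=467,  q_4=6·5+2=32
…
a_8=6:  p_8=6·5327+4787=36749,  q_8=6·365+328=2518
a_9=2:  p_9=2·36749+5327=78825,  q_9=2·2518+365=5401
a_10=1:  p_10=1·78825+36749=115574,  q_10=1·5401+2518=7919
a_11=1:  p_11=1·115574+78825=194399,  q_11=1·7919+5401=13320
fundamental: x₁=194399, y₁=13320  (since 37790971201 − 213·177422400 = 1)

194399 13320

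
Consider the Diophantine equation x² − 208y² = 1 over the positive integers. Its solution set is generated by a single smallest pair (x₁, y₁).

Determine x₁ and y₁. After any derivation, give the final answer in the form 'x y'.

649 45

√208 = [14; 2,2,1,2,2,28, …], period ℓ=6 (even) → k=5
step 0: (14, 1)  from 14·(1,0) + (0,1)
step 1: (29, 2)  from 2·(14,1) + (1,0)
step 2: (72, 5)  from 2·(29,2) + (14,1)
step 3: (101, 7)  from 1·(72,5) + (29,2)
step 4: (274, 19)  from 2·(101,7) + (72,5)
step 5: (649, 45)  from 2·(274,19) + (101,7)
(x₁, y₁) = (649, 45);  649² − 208·45² = 1 ✓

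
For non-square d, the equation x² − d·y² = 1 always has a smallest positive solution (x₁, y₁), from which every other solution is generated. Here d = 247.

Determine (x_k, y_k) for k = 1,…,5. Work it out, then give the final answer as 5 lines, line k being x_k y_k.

85292 5427
14549450527 925759368
2481903468612476 157919736025485
423373021275241155457 26938580249245573872
72220663458733833793864412 4595290773079387237355763

√247 → a₀=15, period (1,2,1,1,9,1,9,1,1,2,1,30); ℓ=12 even so k=11
step 0: (15, 1)  from 15·(1,0) + (0,1)
step 1: (16, 1)  from 1·(15,1) + (1,0)
…
step 3: (63, 4)  from 1·(47,3) + (16,1)
…
step 8: (12683, 807)  from 1·(11520,733) + (1163,74)
step 9: (24203, 1540)  from 1·(12683,807) + (11520,733)
step 10: (61089, 3887)  from 2·(24203,1540) + (12683,807)
step 11: (85292, 5427)  from 1·(61089,3887) + (24203,1540)
fundamental: x₁=85292, y₁=5427  (since 7274725264 − 247·29452329 = 1)
k=2:  x_2 = 85292·85292+247·5427·5427 = 14549450527,  y_2 = 85292·5427+5427·85292 = 925759368
k=3:  x_3 = 85292·14549450527+247·5427·925759368 = 2481903468612476,  y_3 = 85292·925759368+5427·14549450527 = 157919736025485
k=4:  x_4 = 85292·2481903468612476+247·5427·157919736025485 = 423373021275241155457,  y_4 = 85292·157919736025485+5427·2481903468612476 = 26938580249245573872
k=5:  x_5 = 85292·423373021275241155457+247·5427·26938580249245573872 = 72220663458733833793864412,  y_5 = 85292·26938580249245573872+5427·423373021275241155457 = 4595290773079387237355763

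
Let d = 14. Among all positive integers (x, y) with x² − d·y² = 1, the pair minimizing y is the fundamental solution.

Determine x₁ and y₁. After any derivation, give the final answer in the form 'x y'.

15 4

[3; 1,2,1,6] for √14; ℓ=4 ⇒ convergent index 3
step 0: (3, 1)  from 3·(1,0) + (0,1)
…
step 2: (11, 3)  from 2·(4,1) + (3,1)
step 3: (15, 4)  from 1·(11,3) + (4,1)
→ (15, 4).  Check: 15²=225, 14·4²=224, difference 1.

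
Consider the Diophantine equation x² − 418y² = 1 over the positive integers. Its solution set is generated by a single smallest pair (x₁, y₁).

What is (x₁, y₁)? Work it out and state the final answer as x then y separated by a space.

33857 1656

d=418: √d = [20; 2,4,20,4,2,40] (ℓ=6, even), read p_5/q_5
k=0  a_k=20  p_k/q_k = 20/1
k=1  a_k=2  p_k/q_k = 41/2
k=2  a_k=4  p_k/q_k = 184/9
k=3  a_k=20  p_k/q_k = 3721/182
k=4  a_k=4  p_k/q_k = 15068/737
k=5  a_k=2  p_k/q_k = 33857/1656
(x₁, y₁) = (33857, 1656);  33857² − 418·1656² = 1 ✓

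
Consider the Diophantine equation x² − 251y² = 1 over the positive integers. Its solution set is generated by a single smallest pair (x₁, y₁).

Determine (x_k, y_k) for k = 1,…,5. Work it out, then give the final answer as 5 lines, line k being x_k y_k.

3674890 231957
27009633024199 1704832919460
198514860608593651330 12530146894788486843
1459040552203802437039183201 92093823044376819996025080
10723627069776264560841239313394450 676869338735087333923490423995557

d=251: √d = [15; 1,5,2,1,2,…,5,1,30] (ℓ=14, even), read p_13/q_13
i=0: a=15 ⇒ p=15, q=1
i=1: a=1 ⇒ p=16, q=1
…
i=9: a=2 ⇒ p=151649, q=9572
i=10: a=1 ⇒ p=212692, q=13425
…
i=12: a=5 ⇒ p=3097857, q=195535
i=13: a=1 ⇒ p=3674890, q=231957
fundamental: x₁=3674890, y₁=231957  (since 13504816512100 − 251·53804049849 = 1)
n=2: (3674890,231957)∘(3674890,231957) = (3674890·3674890+251·231957·231957, 3674890·231957+231957·3674890) = (27009633024199,1704832919460)
n=3: (27009633024199,1704832919460)∘(3674890,231957) = (3674890·27009633024199+251·231957·1704832919460, 3674890·1704832919460+231957·27009633024199) = (198514860608593651330,12530146894788486843)
n=4: (198514860608593651330,12530146894788486843)∘(3674890,231957) = (3674890·198514860608593651330+251·231957·12530146894788486843, 3674890·12530146894788486843+231957·198514860608593651330) = (1459040552203802437039183201,92093823044376819996025080)
n=5: (1459040552203802437039183201,92093823044376819996025080)∘(3674890,231957) = (3674890·1459040552203802437039183201+251·231957·92093823044376819996025080, 3674890·92093823044376819996025080+231957·1459040552203802437039183201) = (10723627069776264560841239313394450,676869338735087333923490423995557)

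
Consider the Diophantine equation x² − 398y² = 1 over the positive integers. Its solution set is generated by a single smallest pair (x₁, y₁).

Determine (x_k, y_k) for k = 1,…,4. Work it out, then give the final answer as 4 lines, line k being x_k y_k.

d=398: √d = [19; 1,18,1,38] (ℓ=4, even), read p_3/q_3
i=0: a=19 ⇒ p=19, q=1
…
i=2: a=18 ⇒ p=379, q=19
i=3: a=1 ⇒ p=399, q=20
(x₁, y₁) = (399, 20);  399² − 398·20² = 1 ✓
k=2:  x_2 = 399·399+398·20·20 = 318401,  y_2 = 399·20+20·399 = 15960
k=3:  x_3 = 399·318401+398·20·15960 = 254083599,  y_3 = 399·15960+20·318401 = 12736060
k=4:  x_4 = 399·254083599+398·20·12736060 = 202758393601,  y_4 = 399·12736060+20·254083599 = 10163359920

399 20
318401 15960
254083599 12736060
202758393601 10163359920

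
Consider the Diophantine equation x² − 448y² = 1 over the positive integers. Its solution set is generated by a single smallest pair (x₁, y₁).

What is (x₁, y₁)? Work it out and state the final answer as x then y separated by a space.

127 6

d=448: √d = [21; 6,42] (ℓ=2, even), read p_1/q_1
a_0=21:  p_0=21·1+0=21,  q_0=21·0+1=1
a_1=6:  p_1=6·21+1=127,  q_1=6·1+0=6
fundamental: x₁=127, y₁=6  (since 16129 − 448·36 = 1)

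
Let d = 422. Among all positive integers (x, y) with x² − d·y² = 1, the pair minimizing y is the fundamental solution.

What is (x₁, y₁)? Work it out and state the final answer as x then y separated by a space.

7022501 341850

d=422: √d = [20; 1,1,5,2,1,…,1,1,40] (ℓ=14, even), read p_13/q_13
i=0: a=20 ⇒ p=20, q=1
…
i=4: a=2 ⇒ p=493, q=24
i=5: a=1 ⇒ p=719, q=35
…
i=8: a=3 ⇒ p=163807, q=7974
…
i=10: a=2 ⇒ p=598859, q=29152
…
i=12: a=1 ⇒ p=3810680, q=185501
i=13: a=1 ⇒ p=7022501, q=341850
fundamental: x₁=7022501, y₁=341850  (since 49315520295001 − 422·116861422500 = 1)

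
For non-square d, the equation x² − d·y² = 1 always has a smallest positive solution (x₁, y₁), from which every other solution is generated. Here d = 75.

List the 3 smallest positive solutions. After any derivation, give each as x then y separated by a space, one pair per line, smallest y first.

[8; 1,1,1,16] for √75; ℓ=4 ⇒ convergent index 3
step 0: (8, 1)  from 8·(1,0) + (0,1)
step 1: (9, 1)  from 1·(8,1) + (1,0)
step 2: (17, 2)  from 1·(9,1) + (8,1)
step 3: (26, 3)  from 1·(17,2) + (9,1)
→ (26, 3).  Check: 26²=676, 75·3²=675, difference 1.
(26+3√75)^2 = 1351 + 156√75
(26+3√75)^3 = 70226 + 8109√75

26 3
1351 156
70226 8109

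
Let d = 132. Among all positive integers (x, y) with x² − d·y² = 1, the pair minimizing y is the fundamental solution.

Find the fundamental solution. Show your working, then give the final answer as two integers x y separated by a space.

√132 = [11; 2,22, …], period ℓ=2 (even) → k=1
a_0=11:  p_0=11·1+0=11,  q_0=11·0+1=1
a_1=2:  p_1=2·11+1=23,  q_1=2·1+0=2
(x₁, y₁) = (23, 2);  23² − 132·2² = 1 ✓

23 2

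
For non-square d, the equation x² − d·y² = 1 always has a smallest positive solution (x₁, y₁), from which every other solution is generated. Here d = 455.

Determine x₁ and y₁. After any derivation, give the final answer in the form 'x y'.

√455 → a₀=21, period (3,42); ℓ=2 even so k=1
k=0  a_k=21  p_k/q_k = 21/1
k=1  a_k=3  p_k/q_k = 64/3
(x₁, y₁) = (64, 3);  64² − 455·3² = 1 ✓

64 3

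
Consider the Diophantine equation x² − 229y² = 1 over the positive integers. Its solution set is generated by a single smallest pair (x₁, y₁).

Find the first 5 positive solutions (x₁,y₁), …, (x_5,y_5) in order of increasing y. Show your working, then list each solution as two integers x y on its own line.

5848201 386460
68402909872801 4520191516920
800067931842043513801 52869977098885735380
9357916158133073035999171201 618388505879356792878585840
109453949267819191656474935990205001 7232920556944267680961578290412300

√229 = [15; 7,1,1,7,30, …], period ℓ=5 (odd) → k=9
a_0=15:  p_0=15·1+0=15,  q_0=15·0+1=1
…
a_6=7:  p_6=7·51527+1710=362399,  q_6=7·3405+113=23948
a_7=1:  p_7=1·362399+51527=413926,  q_7=1·23948+3405=27353
a_8=1:  p_8=1·413926+362399=776325,  q_8=1·27353+23948=51301
a_9=7:  p_9=7·776325+413926=5848201,  q_9=7·51301+27353=386460
(x₁, y₁) = (5848201, 386460);  5848201² − 229·386460² = 1 ✓
n=2: (5848201,386460)∘(5848201,386460) = (5848201·5848201+229·386460·386460, 5848201·386460+386460·5848201) = (68402909872801,4520191516920)
n=3: (68402909872801,4520191516920)∘(5848201,386460) = (5848201·68402909872801+229·386460·4520191516920, 5848201·4520191516920+386460·68402909872801) = (800067931842043513801,52869977098885735380)
n=4: (800067931842043513801,52869977098885735380)∘(5848201,386460) = (5848201·800067931842043513801+229·386460·52869977098885735380, 5848201·52869977098885735380+386460·800067931842043513801) = (9357916158133073035999171201,618388505879356792878585840)
n=5: (9357916158133073035999171201,618388505879356792878585840)∘(5848201,386460) = (5848201·9357916158133073035999171201+229·386460·618388505879356792878585840, 5848201·618388505879356792878585840+386460·9357916158133073035999171201) = (109453949267819191656474935990205001,7232920556944267680961578290412300)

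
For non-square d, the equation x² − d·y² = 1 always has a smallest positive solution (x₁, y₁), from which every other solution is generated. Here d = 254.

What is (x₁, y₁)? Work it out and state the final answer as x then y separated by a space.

255 16

√254 = [15; 1,14,1,30, …], period ℓ=4 (even) → k=3
a_0=15:  p_0=15·1+0=15,  q_0=15·0+1=1
…
a_2=14:  p_2=14·16+15=239,  q_2=14·1+1=15
a_3=1:  p_3=1·239+16=255,  q_3=1·15+1=16
(x₁, y₁) = (255, 16);  255² − 254·16² = 1 ✓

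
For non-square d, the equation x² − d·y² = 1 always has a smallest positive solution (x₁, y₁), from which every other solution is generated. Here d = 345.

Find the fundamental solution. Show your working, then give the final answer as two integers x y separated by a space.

6761 364

[18; 1,1,2,1,6,1,2,1,1,36] for √345; ℓ=10 ⇒ convergent index 9
i=0: a=18 ⇒ p=18, q=1
i=1: a=1 ⇒ p=19, q=1
…
i=3: a=2 ⇒ p=93, q=5
…
i=6: a=1 ⇒ p=1003, q=54
…
i=8: a=1 ⇒ p=3882, q=209
i=9: a=1 ⇒ p=6761, q=364
fundamental: x₁=6761, y₁=364  (since 45711121 − 345·132496 = 1)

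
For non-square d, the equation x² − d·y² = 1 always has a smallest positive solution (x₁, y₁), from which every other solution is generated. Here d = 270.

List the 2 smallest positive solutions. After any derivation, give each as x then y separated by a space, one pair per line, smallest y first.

√270 → a₀=16, period (2,3,6,3,2,32); ℓ=6 even so k=5
k=0  a_k=16  p_k/q_k = 16/1
…
k=2  a_k=3  p_k/q_k = 115/7
k=3  a_k=6  p_k/q_k = 723/44
k=4  a_k=3  p_k/q_k = 2284/139
k=5  a_k=2  p_k/q_k = 5291/322
fundamental: x₁=5291, y₁=322  (since 27994681 − 270·103684 = 1)
k=2:  x_2 = 5291·5291+270·322·322 = 55989361,  y_2 = 5291·322+322·5291 = 3407404

5291 322
55989361 3407404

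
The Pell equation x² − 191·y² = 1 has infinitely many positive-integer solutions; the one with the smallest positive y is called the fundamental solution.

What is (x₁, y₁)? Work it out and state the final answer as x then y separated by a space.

8994000 650783

[13; 1,4,1,1,3,…,4,1,26] for √191; ℓ=16 ⇒ convergent index 15
k=0  a_k=13  p_k/q_k = 13/1
…
k=4  a_k=1  p_k/q_k = 152/11
…
k=8  a_k=13  p_k/q_k = 40217/2910
…
k=12  a_k=1  p_k/q_k = 911765/65973
…
k=14  a_k=4  p_k/q_k = 7377553/533821
k=15  a_k=1  p_k/q_k = 8994000/650783
(x₁, y₁) = (8994000, 650783);  8994000² − 191·650783² = 1 ✓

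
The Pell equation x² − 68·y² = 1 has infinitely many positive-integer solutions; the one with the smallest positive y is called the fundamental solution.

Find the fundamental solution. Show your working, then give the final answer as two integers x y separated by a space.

d=68: √d = [8; 4,16] (ℓ=2, even), read p_1/q_1
k=0  a_k=8  p_k/q_k = 8/1
k=1  a_k=4  p_k/q_k = 33/4
fundamental: x₁=33, y₁=4  (since 1089 − 68·16 = 1)

33 4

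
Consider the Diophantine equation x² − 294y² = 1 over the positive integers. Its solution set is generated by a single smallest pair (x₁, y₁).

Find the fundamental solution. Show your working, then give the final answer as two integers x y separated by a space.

[17; 6,1,4,1,6,34] for √294; ℓ=6 ⇒ convergent index 5
k=0  a_k=17  p_k/q_k = 17/1
…
k=4  a_k=1  p_k/q_k = 703/41
k=5  a_k=6  p_k/q_k = 4801/280
fundamental: x₁=4801, y₁=280  (since 23049601 − 294·78400 = 1)

4801 280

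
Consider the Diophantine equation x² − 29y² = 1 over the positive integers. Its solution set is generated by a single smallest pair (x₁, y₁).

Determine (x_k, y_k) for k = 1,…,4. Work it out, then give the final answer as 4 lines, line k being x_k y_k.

√29 → a₀=5, period (2,1,1,2,10); ℓ=5 odd so k=9
step 0: (5, 1)  from 5·(1,0) + (0,1)
…
step 2: (16, 3)  from 1·(11,2) + (5,1)
step 3: (27, 5)  from 1·(16,3) + (11,2)
…
step 5: (727, 135)  from 10·(70,13) + (27,5)
…
step 8: (3775, 701)  from 1·(2251,418) + (1524,283)
step 9: (9801, 1820)  from 2·(3775,701) + (2251,418)
fundamental: x₁=9801, y₁=1820  (since 96059601 − 29·3312400 = 1)
n=2: (9801,1820)∘(9801,1820) = (9801·9801+29·1820·1820, 9801·1820+1820·9801) = (192119201,35675640)
n=3: (192119201,35675640)∘(9801,1820) = (9801·192119201+29·1820·35675640, 9801·35675640+1820·192119201) = (3765920568201,699313893460)
n=4: (3765920568201,699313893460)∘(9801,1820) = (9801·3765920568201+29·1820·699313893460, 9801·699313893460+1820·3765920568201) = (73819574785756801,13707950903927280)

9801 1820
192119201 35675640
3765920568201 699313893460
73819574785756801 13707950903927280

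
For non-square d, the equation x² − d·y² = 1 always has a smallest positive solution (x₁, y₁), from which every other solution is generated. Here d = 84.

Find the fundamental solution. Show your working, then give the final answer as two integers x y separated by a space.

√84 → a₀=9, period (6,18); ℓ=2 even so k=1
a_0=9:  p_0=9·1+0=9,  q_0=9·0+1=1
a_1=6:  p_1=6·9+1=55,  q_1=6·1+0=6
fundamental: x₁=55, y₁=6  (since 3025 − 84·36 = 1)

55 6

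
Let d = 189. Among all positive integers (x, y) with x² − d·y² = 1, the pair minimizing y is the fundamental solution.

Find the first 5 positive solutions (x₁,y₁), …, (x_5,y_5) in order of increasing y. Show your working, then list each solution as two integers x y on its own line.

d=189: √d = [13; 1,2,1,26] (ℓ=4, even), read p_3/q_3
step 0: (13, 1)  from 13·(1,0) + (0,1)
…
step 2: (41, 3)  from 2·(14,1) + (13,1)
step 3: (55, 4)  from 1·(41,3) + (14,1)
(x₁, y₁) = (55, 4);  55² − 189·4² = 1 ✓
(55+4√189)^2 = 6049 + 440√189
(55+4√189)^3 = 665335 + 48396√189
(55+4√189)^4 = 73180801 + 5323120√189
(55+4√189)^5 = 8049222775 + 585494804√189

55 4
6049 440
665335 48396
73180801 5323120
8049222775 585494804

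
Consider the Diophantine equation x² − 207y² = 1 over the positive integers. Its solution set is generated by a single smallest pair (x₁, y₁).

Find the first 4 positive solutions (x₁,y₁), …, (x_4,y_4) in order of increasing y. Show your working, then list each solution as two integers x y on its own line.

[14; 2,1,1,2,1,1,2,28] for √207; ℓ=8 ⇒ convergent index 7
i=0: a=14 ⇒ p=14, q=1
…
i=2: a=1 ⇒ p=43, q=3
i=3: a=1 ⇒ p=72, q=5
i=4: a=2 ⇒ p=187, q=13
…
i=6: a=1 ⇒ p=446, q=31
i=7: a=2 ⇒ p=1151, q=80
(x₁, y₁) = (1151, 80);  1151² − 207·80² = 1 ✓
(x_2, y_2) = (1151·1151 + 207·80·80, 1151·80 + 80·1151) = (2649601, 184160)
(x_3, y_3) = (1151·2649601 + 207·80·184160, 1151·184160 + 80·2649601) = (6099380351, 423936240)
(x_4, y_4) = (1151·6099380351 + 207·80·423936240, 1151·423936240 + 80·6099380351) = (14040770918401, 975901040320)

1151 80
2649601 184160
6099380351 423936240
14040770918401 975901040320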